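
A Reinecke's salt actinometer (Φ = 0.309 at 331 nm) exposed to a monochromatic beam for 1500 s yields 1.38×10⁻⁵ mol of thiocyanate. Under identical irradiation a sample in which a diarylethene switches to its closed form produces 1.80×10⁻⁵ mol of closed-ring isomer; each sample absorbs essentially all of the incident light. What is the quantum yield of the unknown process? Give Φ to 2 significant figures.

Photons absorbed by the actinometer: 1.38×10⁻⁵ / 0.309 = 4.466×10⁻⁵ mol.
Φ(unknown) = 1.80×10⁻⁵ / 4.466×10⁻⁵ = 0.40.

Φ = 0.40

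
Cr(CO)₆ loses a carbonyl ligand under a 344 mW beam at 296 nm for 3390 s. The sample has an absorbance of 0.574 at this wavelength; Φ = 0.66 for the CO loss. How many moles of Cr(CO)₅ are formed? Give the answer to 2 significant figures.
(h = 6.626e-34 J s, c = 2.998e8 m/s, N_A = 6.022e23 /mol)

0.0014 mol

Photon energy at 296 nm: hc/λ = (6.626e-34)(2.998e8)/(296e-9) = 6.711e-19 J.
Energy delivered: (344 mW)(3390 s) = 1166 J.
Photons incident: 1166 / 6.711e-19 = 1.737e21, i.e. 1.737e21/6.022e23 = 0.002884 mol.
Fraction absorbed: 1 − 10^(−0.574) = 0.7333.
Photons absorbed: 0.7333 × 0.002884 = 0.002115 mol.
Product: Φ × n_abs = 0.66 × 0.002115 = 0.001396 mol.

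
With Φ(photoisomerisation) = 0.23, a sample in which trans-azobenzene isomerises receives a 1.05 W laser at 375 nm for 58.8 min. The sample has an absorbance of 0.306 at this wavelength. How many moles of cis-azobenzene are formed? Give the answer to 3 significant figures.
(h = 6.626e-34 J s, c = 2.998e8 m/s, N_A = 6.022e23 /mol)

Photon energy at 375 nm: hc/λ = (6.626e-34)(2.998e8)/(375e-9) = 5.297e-19 J.
Energy delivered: (1.05 W)(3528 s) = 3704 J.
Photons incident: 3704 / 5.297e-19 = 6.993e21, i.e. 6.993e21/6.022e23 = 0.01161 mol.
Fraction absorbed: 1 − 10^(−0.306) = 0.5057.
Photons absorbed: 0.5057 × 0.01161 = 0.005871 mol.
Product: Φ × n_abs = 0.23 × 0.005871 = 0.001350 mol.

0.00135 mol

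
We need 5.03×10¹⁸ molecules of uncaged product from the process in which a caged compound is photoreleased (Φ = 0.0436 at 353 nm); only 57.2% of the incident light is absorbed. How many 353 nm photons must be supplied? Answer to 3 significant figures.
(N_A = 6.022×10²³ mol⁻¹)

2.02×10²⁰ photons

Product: 5.03×10¹⁸ / 6.022×10²³ = 8.353×10⁻⁶ mol.
Photons that must be absorbed: 8.353×10⁻⁶ / 0.0436 = 1.916×10⁻⁴ mol.
Incident photons needed: 1.916×10⁻⁴ / 0.572 = 3.350×10⁻⁴ mol.
Photon count: 3.350×10⁻⁴ × 6.022×10²³ = 2.02×10²⁰.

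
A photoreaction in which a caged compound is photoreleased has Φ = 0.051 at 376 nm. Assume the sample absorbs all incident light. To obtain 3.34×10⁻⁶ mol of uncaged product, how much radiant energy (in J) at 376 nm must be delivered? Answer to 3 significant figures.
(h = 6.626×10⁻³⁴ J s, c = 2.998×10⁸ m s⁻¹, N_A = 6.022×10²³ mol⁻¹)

20.8 J

Photons that must be absorbed: 3.34×10⁻⁶ / 0.051 = 6.549×10⁻⁵ mol.
Photon energy: hc/λ = 5.283×10⁻¹⁹ J; per mole, 3.181×10⁵ J mol⁻¹.
Energy required: 6.549×10⁻⁵ × 3.181×10⁵ = 20.8 J.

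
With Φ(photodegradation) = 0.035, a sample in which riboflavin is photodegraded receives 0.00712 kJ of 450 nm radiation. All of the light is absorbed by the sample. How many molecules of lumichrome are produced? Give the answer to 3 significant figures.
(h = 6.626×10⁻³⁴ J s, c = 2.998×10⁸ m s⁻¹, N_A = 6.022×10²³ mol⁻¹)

Photon energy at 450 nm: hc/λ = (6.626×10⁻³⁴)(2.998×10⁸)/(450×10⁻⁹) = 4.414×10⁻¹⁹ J.
Incident energy: 0.00712 kJ = 7.12 J.
Photons incident: 7.12 / 4.414×10⁻¹⁹ = 1.613×10¹⁹, i.e. 1.613×10¹⁹/6.022×10²³ = 2.679×10⁻⁵ mol.
Product: Φ × n_abs = 0.035 × 2.679×10⁻⁵ = 9.377×10⁻⁷ mol.
As a count: 9.377×10⁻⁷ × 6.022×10²³ = 5.65×10¹⁷.

5.65×10¹⁷ molecules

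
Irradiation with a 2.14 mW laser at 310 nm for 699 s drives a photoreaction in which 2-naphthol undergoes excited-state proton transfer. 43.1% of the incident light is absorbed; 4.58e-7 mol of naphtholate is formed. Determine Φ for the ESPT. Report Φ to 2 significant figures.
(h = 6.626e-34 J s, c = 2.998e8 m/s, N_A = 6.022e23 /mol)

Φ = 0.27

Photon energy at 310 nm: hc/λ = (6.626e-34)(2.998e8)/(310e-9) = 6.408e-19 J.
Energy delivered: (2.14 mW)(699 s) = 1.496 J.
Photons incident: 1.496 / 6.408e-19 = 2.335e18, i.e. 2.335e18/6.022e23 = 3.877e-6 mol.
Photons absorbed: 0.431 × 3.877e-6 = 1.671e-6 mol.
Φ = 4.58e-7 mol / 1.671e-6 mol photons = 0.27.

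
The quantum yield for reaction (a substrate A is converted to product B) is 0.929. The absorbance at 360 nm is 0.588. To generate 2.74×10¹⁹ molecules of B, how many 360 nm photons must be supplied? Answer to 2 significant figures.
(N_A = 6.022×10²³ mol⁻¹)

Product: 2.74×10¹⁹ / 6.022×10²³ = 4.550×10⁻⁵ mol.
Photons that must be absorbed: 4.550×10⁻⁵ / 0.929 = 4.898×10⁻⁵ mol.
Fraction absorbed: 1 − 10^(−0.588) = 0.7418.
Incident photons needed: 4.898×10⁻⁵ / 0.7418 = 6.603×10⁻⁵ mol.
Photon count: 6.603×10⁻⁵ × 6.022×10²³ = 4.0×10¹⁹.

4.0×10¹⁹ photons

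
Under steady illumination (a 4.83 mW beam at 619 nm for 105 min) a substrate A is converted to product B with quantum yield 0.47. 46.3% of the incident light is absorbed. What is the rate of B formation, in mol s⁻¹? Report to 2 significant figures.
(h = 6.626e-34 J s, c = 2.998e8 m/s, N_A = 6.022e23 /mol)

5.4e-9 mol s⁻¹

Photon energy at 619 nm: hc/λ = (6.626e-34)(2.998e8)/(619e-9) = 3.209e-19 J.
Energy delivered: (4.83 mW)(6300 s) = 30.43 J.
Photons incident: 30.43 / 3.209e-19 = 9.483e19, i.e. 9.483e19/6.022e23 = 1.575e-4 mol.
Photons absorbed: 0.463 × 1.575e-4 = 7.292e-5 mol.
Product formed: 0.47 × 7.292e-5 = 3.427e-5 mol.
Rate: 3.427e-5 / 6300 s = 5.4e-9 mol s⁻¹.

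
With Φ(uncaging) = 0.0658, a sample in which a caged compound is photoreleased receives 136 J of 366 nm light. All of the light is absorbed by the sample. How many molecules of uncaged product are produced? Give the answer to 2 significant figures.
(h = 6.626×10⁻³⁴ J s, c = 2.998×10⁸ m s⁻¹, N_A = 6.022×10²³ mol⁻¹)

Photon energy at 366 nm: hc/λ = (6.626×10⁻³⁴)(2.998×10⁸)/(366×10⁻⁹) = 5.428×10⁻¹⁹ J.
Photons incident: 136 / 5.428×10⁻¹⁹ = 2.506×10²⁰, i.e. 2.506×10²⁰/6.022×10²³ = 4.161×10⁻⁴ mol.
Product: Φ × n_abs = 0.0658 × 4.161×10⁻⁴ = 2.738×10⁻⁵ mol.
As a count: 2.738×10⁻⁵ × 6.022×10²³ = 1.6×10¹⁹.

1.6×10¹⁹ molecules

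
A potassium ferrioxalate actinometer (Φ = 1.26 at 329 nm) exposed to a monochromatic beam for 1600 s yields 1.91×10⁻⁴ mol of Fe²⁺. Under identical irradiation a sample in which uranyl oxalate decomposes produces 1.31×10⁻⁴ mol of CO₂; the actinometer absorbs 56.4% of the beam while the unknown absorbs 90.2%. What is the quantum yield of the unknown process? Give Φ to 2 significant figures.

Φ = 0.54

Photons absorbed by the actinometer: 1.91×10⁻⁴ / 1.26 = 1.516×10⁻⁴ mol.
Incident flux: 1.516×10⁻⁴ / 0.564 = 2.688×10⁻⁴ einstein.
Absorbed by unknown: 0.902 × 2.688×10⁻⁴ = 2.425×10⁻⁴ mol.
Φ(unknown) = 1.31×10⁻⁴ / 2.425×10⁻⁴ = 0.54.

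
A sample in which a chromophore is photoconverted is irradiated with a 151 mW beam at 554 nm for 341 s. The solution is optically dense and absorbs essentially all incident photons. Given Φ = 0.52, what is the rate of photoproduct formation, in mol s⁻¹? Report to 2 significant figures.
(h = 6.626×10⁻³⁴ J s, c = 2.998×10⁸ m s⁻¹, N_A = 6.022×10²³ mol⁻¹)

Photon energy at 554 nm: hc/λ = (6.626×10⁻³⁴)(2.998×10⁸)/(554×10⁻⁹) = 3.586×10⁻¹⁹ J.
Energy delivered: (151 mW)(341 s) = 51.49 J.
Photons incident: 51.49 / 3.586×10⁻¹⁹ = 1.436×10²⁰, i.e. 1.436×10²⁰/6.022×10²³ = 2.385×10⁻⁴ mol.
Product formed: 0.52 × 2.385×10⁻⁴ = 1.240×10⁻⁴ mol.
Rate: 1.240×10⁻⁴ / 341 s = 3.6×10⁻⁷ mol s⁻¹.

3.6×10⁻⁷ mol s⁻¹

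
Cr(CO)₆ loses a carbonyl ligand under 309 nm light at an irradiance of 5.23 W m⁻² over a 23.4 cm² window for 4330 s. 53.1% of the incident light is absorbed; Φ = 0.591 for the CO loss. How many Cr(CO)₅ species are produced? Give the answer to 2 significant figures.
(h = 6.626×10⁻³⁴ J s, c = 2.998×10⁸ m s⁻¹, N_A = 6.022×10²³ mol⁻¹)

2.6×10¹⁹ species

Photon energy at 309 nm: hc/λ = (6.626×10⁻³⁴)(2.998×10⁸)/(309×10⁻⁹) = 6.429×10⁻¹⁹ J.
Energy delivered: (5.23 W m⁻²)(23.4×10⁻⁴ m²)(4330 s) = 52.99 J.
Photons incident: 52.99 / 6.429×10⁻¹⁹ = 8.242×10¹⁹, i.e. 8.242×10¹⁹/6.022×10²³ = 1.369×10⁻⁴ mol.
Photons absorbed: 0.531 × 1.369×10⁻⁴ = 7.269×10⁻⁵ mol.
Product: Φ × n_abs = 0.591 × 7.269×10⁻⁵ = 4.296×10⁻⁵ mol.
As a count: 4.296×10⁻⁵ × 6.022×10²³ = 2.6×10¹⁹.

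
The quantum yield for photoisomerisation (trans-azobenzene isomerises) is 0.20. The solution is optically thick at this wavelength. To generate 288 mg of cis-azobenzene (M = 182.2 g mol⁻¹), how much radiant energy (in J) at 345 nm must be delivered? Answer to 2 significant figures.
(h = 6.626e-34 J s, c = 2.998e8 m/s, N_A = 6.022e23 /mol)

2700 J

Product: 288 mg / 182.2 g mol⁻¹ = 0.001581 mol.
Photons that must be absorbed: 0.001581 / 0.20 = 0.007905 mol.
Photon energy: hc/λ = 5.758e-19 J; per mole, 3.467e5 J mol⁻¹.
Energy required: 0.007905 × 3.467e5 = 2700 J.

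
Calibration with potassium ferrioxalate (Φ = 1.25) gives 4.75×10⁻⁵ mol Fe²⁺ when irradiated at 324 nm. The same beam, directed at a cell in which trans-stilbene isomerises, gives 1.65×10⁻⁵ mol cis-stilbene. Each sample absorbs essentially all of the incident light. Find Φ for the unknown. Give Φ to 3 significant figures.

Photons absorbed by the actinometer: 4.75×10⁻⁵ / 1.25 = 3.800×10⁻⁵ mol.
Φ(unknown) = 1.65×10⁻⁵ / 3.800×10⁻⁵ = 0.434.

Φ = 0.434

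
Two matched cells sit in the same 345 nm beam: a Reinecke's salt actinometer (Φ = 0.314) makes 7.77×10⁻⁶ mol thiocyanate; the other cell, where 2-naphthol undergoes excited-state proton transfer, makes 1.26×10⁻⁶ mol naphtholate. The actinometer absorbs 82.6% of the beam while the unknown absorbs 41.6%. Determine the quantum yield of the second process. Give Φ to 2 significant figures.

Φ = 0.10

Photons absorbed by the actinometer: 7.77×10⁻⁶ / 0.314 = 2.475×10⁻⁵ mol.
Incident flux: 2.475×10⁻⁵ / 0.826 = 2.996×10⁻⁵ einstein.
Absorbed by unknown: 0.416 × 2.996×10⁻⁵ = 1.246×10⁻⁵ mol.
Φ(unknown) = 1.26×10⁻⁶ / 1.246×10⁻⁵ = 0.10.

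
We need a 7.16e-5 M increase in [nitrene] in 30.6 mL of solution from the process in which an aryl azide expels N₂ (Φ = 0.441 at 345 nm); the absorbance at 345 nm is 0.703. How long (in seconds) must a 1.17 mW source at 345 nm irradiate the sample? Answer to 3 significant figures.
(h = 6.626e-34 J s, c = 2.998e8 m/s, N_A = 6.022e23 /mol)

t ≈ 1840 s

Product: (7.16e-5 M)(0.0306 L) = 2.191e-6 mol.
Photons that must be absorbed: 2.191e-6 / 0.441 = 4.968e-6 mol.
Fraction absorbed: 1 − 10^(−0.703) = 0.8018.
Incident photons needed: 4.968e-6 / 0.8018 = 6.196e-6 mol.
Photon energy: hc/λ = 5.758e-19 J; per mole, 3.467e5 J mol⁻¹.
Energy required: 6.196e-6 × 3.467e5 = 2.148 J.
Time: 2.148 J / 0.00117 W = 1840 s.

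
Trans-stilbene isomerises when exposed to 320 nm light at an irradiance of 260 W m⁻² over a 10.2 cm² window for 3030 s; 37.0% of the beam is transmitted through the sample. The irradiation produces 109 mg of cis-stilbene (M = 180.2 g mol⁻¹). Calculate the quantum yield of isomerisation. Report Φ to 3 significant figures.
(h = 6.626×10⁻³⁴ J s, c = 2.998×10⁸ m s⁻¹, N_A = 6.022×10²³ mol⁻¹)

Φ = 0.447

Product: 109 mg / 180.2 g mol⁻¹ = 6.049×10⁻⁴ mol.
Photon energy at 320 nm: hc/λ = (6.626×10⁻³⁴)(2.998×10⁸)/(320×10⁻⁹) = 6.208×10⁻¹⁹ J.
Energy delivered: (260 W m⁻²)(10.2×10⁻⁴ m²)(3030 s) = 803.6 J.
Photons incident: 803.6 / 6.208×10⁻¹⁹ = 1.294×10²¹, i.e. 1.294×10²¹/6.022×10²³ = 0.002149 mol.
Fraction absorbed: 1 − 37.0/100 = 0.6300.
Photons absorbed: 0.6300 × 0.002149 = 0.001354 mol.
Φ = 6.049×10⁻⁴ mol / 0.001354 mol photons = 0.447.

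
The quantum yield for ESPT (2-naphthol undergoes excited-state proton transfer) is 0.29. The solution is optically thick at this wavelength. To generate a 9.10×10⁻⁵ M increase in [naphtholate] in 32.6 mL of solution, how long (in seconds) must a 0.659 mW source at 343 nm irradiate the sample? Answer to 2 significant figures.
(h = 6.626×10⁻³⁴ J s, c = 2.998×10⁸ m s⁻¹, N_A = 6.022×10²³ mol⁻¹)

t ≈ 5400 s

Product: (9.10×10⁻⁵ M)(0.0326 L) = 2.967×10⁻⁶ mol.
Photons that must be absorbed: 2.967×10⁻⁶ / 0.29 = 1.023×10⁻⁵ mol.
Photon energy: hc/λ = 5.791×10⁻¹⁹ J; per mole, 3.487×10⁵ J mol⁻¹.
Energy required: 1.023×10⁻⁵ × 3.487×10⁵ = 3.567 J.
Time: 3.567 J / 0.000659 W = 5400 s.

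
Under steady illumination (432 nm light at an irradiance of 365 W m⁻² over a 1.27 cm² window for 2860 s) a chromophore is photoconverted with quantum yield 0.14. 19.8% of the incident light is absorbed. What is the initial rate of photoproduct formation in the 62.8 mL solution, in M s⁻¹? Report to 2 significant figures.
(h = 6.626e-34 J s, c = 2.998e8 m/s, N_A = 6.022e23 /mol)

7.4e-8 M s⁻¹

Photon energy at 432 nm: hc/λ = (6.626e-34)(2.998e8)/(432e-9) = 4.598e-19 J.
Energy delivered: (365 W m⁻²)(1.27e-4 m²)(2860 s) = 132.6 J.
Photons incident: 132.6 / 4.598e-19 = 2.884e20, i.e. 2.884e20/6.022e23 = 4.789e-4 mol.
Photons absorbed: 0.198 × 4.789e-4 = 9.482e-5 mol.
Product formed: 0.14 × 9.482e-5 = 1.327e-5 mol.
Rate: 1.327e-5 mol / (2860 s × 0.0628 L) = 7.4e-8 M s⁻¹.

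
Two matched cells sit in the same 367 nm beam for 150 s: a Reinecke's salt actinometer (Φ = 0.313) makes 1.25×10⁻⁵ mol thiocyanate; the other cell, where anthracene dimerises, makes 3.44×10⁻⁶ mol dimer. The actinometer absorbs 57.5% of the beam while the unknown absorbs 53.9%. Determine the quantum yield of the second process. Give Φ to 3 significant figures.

Photons absorbed by the actinometer: 1.25×10⁻⁵ / 0.313 = 3.994×10⁻⁵ mol.
Incident flux: 3.994×10⁻⁵ / 0.575 = 6.946×10⁻⁵ einstein.
Absorbed by unknown: 0.539 × 6.946×10⁻⁵ = 3.744×10⁻⁵ mol.
Φ(unknown) = 3.44×10⁻⁶ / 3.744×10⁻⁵ = 0.0919.

Φ = 0.0919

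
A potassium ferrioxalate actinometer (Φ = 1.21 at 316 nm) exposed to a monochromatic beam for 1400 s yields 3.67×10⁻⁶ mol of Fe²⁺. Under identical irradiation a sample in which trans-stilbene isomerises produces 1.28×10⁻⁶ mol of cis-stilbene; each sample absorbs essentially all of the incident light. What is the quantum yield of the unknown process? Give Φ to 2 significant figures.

Φ = 0.42

Photons absorbed by the actinometer: 3.67×10⁻⁶ / 1.21 = 3.033×10⁻⁶ mol.
Φ(unknown) = 1.28×10⁻⁶ / 3.033×10⁻⁶ = 0.42.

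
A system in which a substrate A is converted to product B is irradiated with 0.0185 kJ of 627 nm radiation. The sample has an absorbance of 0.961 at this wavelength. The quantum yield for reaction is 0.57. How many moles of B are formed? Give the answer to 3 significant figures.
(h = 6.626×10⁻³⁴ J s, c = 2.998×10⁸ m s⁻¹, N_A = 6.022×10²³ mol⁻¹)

4.92×10⁻⁵ mol

Photon energy at 627 nm: hc/λ = (6.626×10⁻³⁴)(2.998×10⁸)/(627×10⁻⁹) = 3.168×10⁻¹⁹ J.
Incident energy: 0.0185 kJ = 18.5 J.
Photons incident: 18.5 / 3.168×10⁻¹⁹ = 5.840×10¹⁹, i.e. 5.840×10¹⁹/6.022×10²³ = 9.698×10⁻⁵ mol.
Fraction absorbed: 1 − 10^(−0.961) = 0.8906.
Photons absorbed: 0.8906 × 9.698×10⁻⁵ = 8.637×10⁻⁵ mol.
Product: Φ × n_abs = 0.57 × 8.637×10⁻⁵ = 4.923×10⁻⁵ mol.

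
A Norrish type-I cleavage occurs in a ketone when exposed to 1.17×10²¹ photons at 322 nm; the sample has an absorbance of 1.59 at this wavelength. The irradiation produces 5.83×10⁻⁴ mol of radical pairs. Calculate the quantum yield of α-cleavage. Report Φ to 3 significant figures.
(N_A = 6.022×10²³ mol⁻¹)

Φ = 0.308

Moles of photons: 1.17×10²¹ / 6.022×10²³ = 0.001943 mol.
Fraction absorbed: 1 − 10^(−1.59) = 0.9743.
Photons absorbed: 0.9743 × 0.001943 = 0.001893 mol.
Φ = 5.83×10⁻⁴ mol / 0.001893 mol photons = 0.308.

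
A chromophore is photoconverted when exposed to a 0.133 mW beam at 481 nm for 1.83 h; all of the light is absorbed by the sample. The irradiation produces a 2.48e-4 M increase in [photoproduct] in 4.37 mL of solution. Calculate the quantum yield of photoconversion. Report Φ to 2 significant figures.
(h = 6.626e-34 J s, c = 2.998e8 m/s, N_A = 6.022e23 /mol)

Φ = 0.31

Product: (2.48e-4 M)(0.00437 L) = 1.084e-6 mol.
Photon energy at 481 nm: hc/λ = (6.626e-34)(2.998e8)/(481e-9) = 4.130e-19 J.
Energy delivered: (0.133 mW)(6588 s) = 0.8762 J.
Photons incident: 0.8762 / 4.130e-19 = 2.122e18, i.e. 2.122e18/6.022e23 = 3.524e-6 mol.
Φ = 1.084e-6 mol / 3.524e-6 mol photons = 0.31.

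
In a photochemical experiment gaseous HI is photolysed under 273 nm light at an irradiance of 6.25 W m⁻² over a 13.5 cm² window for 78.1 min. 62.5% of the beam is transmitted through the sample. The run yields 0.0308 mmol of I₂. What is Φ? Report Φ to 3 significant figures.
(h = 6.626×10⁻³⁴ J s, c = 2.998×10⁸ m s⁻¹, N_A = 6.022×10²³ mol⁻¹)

Φ = 0.910

Product: 0.0308 mmol = 3.08×10⁻⁵ mol.
Photon energy at 273 nm: hc/λ = (6.626×10⁻³⁴)(2.998×10⁸)/(273×10⁻⁹) = 7.276×10⁻¹⁹ J.
Energy delivered: (6.25 W m⁻²)(13.5×10⁻⁴ m²)(4686 s) = 39.54 J.
Photons incident: 39.54 / 7.276×10⁻¹⁹ = 5.434×10¹⁹, i.e. 5.434×10¹⁹/6.022×10²³ = 9.024×10⁻⁵ mol.
Fraction absorbed: 1 − 62.5/100 = 0.3750.
Photons absorbed: 0.3750 × 9.024×10⁻⁵ = 3.384×10⁻⁵ mol.
Φ = 3.08×10⁻⁵ mol / 3.384×10⁻⁵ mol photons = 0.910.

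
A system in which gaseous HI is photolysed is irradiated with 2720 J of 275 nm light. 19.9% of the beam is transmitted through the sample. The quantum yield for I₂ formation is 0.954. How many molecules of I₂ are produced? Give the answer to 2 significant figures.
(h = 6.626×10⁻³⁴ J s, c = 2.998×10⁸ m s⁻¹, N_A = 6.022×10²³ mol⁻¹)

Photon energy at 275 nm: hc/λ = (6.626×10⁻³⁴)(2.998×10⁸)/(275×10⁻⁹) = 7.224×10⁻¹⁹ J.
Photons incident: 2720 / 7.224×10⁻¹⁹ = 3.765×10²¹, i.e. 3.765×10²¹/6.022×10²³ = 0.006252 mol.
Fraction absorbed: 1 − 19.9/100 = 0.8010.
Photons absorbed: 0.8010 × 0.006252 = 0.005008 mol.
Product: Φ × n_abs = 0.954 × 0.005008 = 0.004778 mol.
As a count: 0.004778 × 6.022×10²³ = 2.9×10²¹.

2.9×10²¹ molecules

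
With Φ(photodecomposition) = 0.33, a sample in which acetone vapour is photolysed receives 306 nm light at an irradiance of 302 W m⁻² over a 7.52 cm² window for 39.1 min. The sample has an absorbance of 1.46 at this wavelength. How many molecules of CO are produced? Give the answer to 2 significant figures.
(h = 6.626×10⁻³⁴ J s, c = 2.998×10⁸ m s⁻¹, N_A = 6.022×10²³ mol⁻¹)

Photon energy at 306 nm: hc/λ = (6.626×10⁻³⁴)(2.998×10⁸)/(306×10⁻⁹) = 6.492×10⁻¹⁹ J.
Energy delivered: (302 W m⁻²)(7.52×10⁻⁴ m²)(2346 s) = 532.8 J.
Photons incident: 532.8 / 6.492×10⁻¹⁹ = 8.207×10²⁰, i.e. 8.207×10²⁰/6.022×10²³ = 0.001363 mol.
Fraction absorbed: 1 − 10^(−1.46) = 0.9653.
Photons absorbed: 0.9653 × 0.001363 = 0.001316 mol.
Product: Φ × n_abs = 0.33 × 0.001316 = 4.343×10⁻⁴ mol.
As a count: 4.343×10⁻⁴ × 6.022×10²³ = 2.6×10²⁰.

2.6×10²⁰ molecules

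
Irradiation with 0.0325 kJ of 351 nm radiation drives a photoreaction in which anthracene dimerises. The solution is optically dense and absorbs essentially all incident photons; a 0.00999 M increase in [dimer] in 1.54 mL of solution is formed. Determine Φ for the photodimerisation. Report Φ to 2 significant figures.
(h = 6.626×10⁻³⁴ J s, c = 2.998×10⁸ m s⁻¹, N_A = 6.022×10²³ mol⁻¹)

Product: (0.00999 M)(0.00154 L) = 1.538×10⁻⁵ mol.
Photon energy at 351 nm: hc/λ = (6.626×10⁻³⁴)(2.998×10⁸)/(351×10⁻⁹) = 5.659×10⁻¹⁹ J.
Incident energy: 0.0325 kJ = 32.5 J.
Photons incident: 32.5 / 5.659×10⁻¹⁹ = 5.743×10¹⁹, i.e. 5.743×10¹⁹/6.022×10²³ = 9.537×10⁻⁵ mol.
Φ = 1.538×10⁻⁵ mol / 9.537×10⁻⁵ mol photons = 0.16.

Φ = 0.16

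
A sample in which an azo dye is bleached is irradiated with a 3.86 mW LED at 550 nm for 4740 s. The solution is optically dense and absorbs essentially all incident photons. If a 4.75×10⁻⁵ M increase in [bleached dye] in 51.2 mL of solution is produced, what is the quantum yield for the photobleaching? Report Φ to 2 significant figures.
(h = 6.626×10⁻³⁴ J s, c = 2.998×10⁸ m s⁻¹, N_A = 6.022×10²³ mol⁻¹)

Product: (4.75×10⁻⁵ M)(0.0512 L) = 2.432×10⁻⁶ mol.
Photon energy at 550 nm: hc/λ = (6.626×10⁻³⁴)(2.998×10⁸)/(550×10⁻⁹) = 3.612×10⁻¹⁹ J.
Energy delivered: (3.86 mW)(4740 s) = 18.30 J.
Photons incident: 18.30 / 3.612×10⁻¹⁹ = 5.066×10¹⁹, i.e. 5.066×10¹⁹/6.022×10²³ = 8.412×10⁻⁵ mol.
Φ = 2.432×10⁻⁶ mol / 8.412×10⁻⁵ mol photons = 0.029.

Φ = 0.029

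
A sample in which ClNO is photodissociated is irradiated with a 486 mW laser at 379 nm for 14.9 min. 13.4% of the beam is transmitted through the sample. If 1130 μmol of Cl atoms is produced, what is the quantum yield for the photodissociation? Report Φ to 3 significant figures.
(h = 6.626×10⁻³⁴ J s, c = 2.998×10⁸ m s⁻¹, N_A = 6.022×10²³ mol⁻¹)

Φ = 0.948

Product: 1130 μmol = 0.00113 mol.
Photon energy at 379 nm: hc/λ = (6.626×10⁻³⁴)(2.998×10⁸)/(379×10⁻⁹) = 5.241×10⁻¹⁹ J.
Energy delivered: (486 mW)(894 s) = 434.5 J.
Photons incident: 434.5 / 5.241×10⁻¹⁹ = 8.290×10²⁰, i.e. 8.290×10²⁰/6.022×10²³ = 0.001377 mol.
Fraction absorbed: 1 − 13.4/100 = 0.8660.
Photons absorbed: 0.8660 × 0.001377 = 0.001192 mol.
Φ = 0.00113 mol / 0.001192 mol photons = 0.948.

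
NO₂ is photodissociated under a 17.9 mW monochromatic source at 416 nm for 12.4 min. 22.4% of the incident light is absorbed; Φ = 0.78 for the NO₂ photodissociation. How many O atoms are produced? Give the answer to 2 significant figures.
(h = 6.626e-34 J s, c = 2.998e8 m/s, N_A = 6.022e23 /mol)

Photon energy at 416 nm: hc/λ = (6.626e-34)(2.998e8)/(416e-9) = 4.775e-19 J.
Energy delivered: (17.9 mW)(744 s) = 13.32 J.
Photons incident: 13.32 / 4.775e-19 = 2.790e19, i.e. 2.790e19/6.022e23 = 4.633e-5 mol.
Photons absorbed: 0.224 × 4.633e-5 = 1.038e-5 mol.
Product: Φ × n_abs = 0.78 × 1.038e-5 = 8.096e-6 mol.
As a count: 8.096e-6 × 6.022e23 = 4.9e18.

4.9e18 atoms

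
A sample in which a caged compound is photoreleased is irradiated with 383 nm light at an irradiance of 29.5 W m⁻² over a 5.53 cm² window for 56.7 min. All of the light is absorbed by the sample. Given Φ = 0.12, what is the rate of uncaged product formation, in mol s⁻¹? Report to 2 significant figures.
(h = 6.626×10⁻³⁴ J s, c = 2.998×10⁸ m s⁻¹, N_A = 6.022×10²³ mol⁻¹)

6.3×10⁻⁹ mol s⁻¹

Photon energy at 383 nm: hc/λ = (6.626×10⁻³⁴)(2.998×10⁸)/(383×10⁻⁹) = 5.187×10⁻¹⁹ J.
Energy delivered: (29.5 W m⁻²)(5.53×10⁻⁴ m²)(3402 s) = 55.50 J.
Photons incident: 55.50 / 5.187×10⁻¹⁹ = 1.070×10²⁰, i.e. 1.070×10²⁰/6.022×10²³ = 1.777×10⁻⁴ mol.
Product formed: 0.12 × 1.777×10⁻⁴ = 2.132×10⁻⁵ mol.
Rate: 2.132×10⁻⁵ / 3402 s = 6.3×10⁻⁹ mol s⁻¹.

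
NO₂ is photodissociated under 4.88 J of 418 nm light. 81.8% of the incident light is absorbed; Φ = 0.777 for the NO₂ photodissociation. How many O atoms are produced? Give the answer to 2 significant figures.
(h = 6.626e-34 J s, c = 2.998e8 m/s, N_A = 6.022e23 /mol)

Photon energy at 418 nm: hc/λ = (6.626e-34)(2.998e8)/(418e-9) = 4.752e-19 J.
Photons incident: 4.88 / 4.752e-19 = 1.027e19, i.e. 1.027e19/6.022e23 = 1.705e-5 mol.
Photons absorbed: 0.818 × 1.705e-5 = 1.395e-5 mol.
Product: Φ × n_abs = 0.777 × 1.395e-5 = 1.084e-5 mol.
As a count: 1.084e-5 × 6.022e23 = 6.5e18.

6.5e18 atoms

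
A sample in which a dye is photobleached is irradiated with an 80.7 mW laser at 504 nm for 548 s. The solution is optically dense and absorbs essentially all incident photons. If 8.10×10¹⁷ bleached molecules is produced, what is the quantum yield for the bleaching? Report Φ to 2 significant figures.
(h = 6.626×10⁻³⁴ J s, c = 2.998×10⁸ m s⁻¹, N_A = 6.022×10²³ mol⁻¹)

Φ = 0.0072

Product: 8.10×10¹⁷ / 6.022×10²³ = 1.345×10⁻⁶ mol.
Photon energy at 504 nm: hc/λ = (6.626×10⁻³⁴)(2.998×10⁸)/(504×10⁻⁹) = 3.941×10⁻¹⁹ J.
Energy delivered: (80.7 mW)(548 s) = 44.22 J.
Photons incident: 44.22 / 3.941×10⁻¹⁹ = 1.122×10²⁰, i.e. 1.122×10²⁰/6.022×10²³ = 1.863×10⁻⁴ mol.
Φ = 1.345×10⁻⁶ mol / 1.863×10⁻⁴ mol photons = 0.0072.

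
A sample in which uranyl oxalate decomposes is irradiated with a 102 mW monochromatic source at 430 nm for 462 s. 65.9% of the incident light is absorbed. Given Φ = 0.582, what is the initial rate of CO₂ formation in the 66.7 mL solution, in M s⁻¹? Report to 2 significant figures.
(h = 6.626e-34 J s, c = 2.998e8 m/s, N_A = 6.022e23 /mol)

2.1e-6 M s⁻¹

Photon energy at 430 nm: hc/λ = (6.626e-34)(2.998e8)/(430e-9) = 4.620e-19 J.
Energy delivered: (102 mW)(462 s) = 47.12 J.
Photons incident: 47.12 / 4.620e-19 = 1.020e20, i.e. 1.020e20/6.022e23 = 1.694e-4 mol.
Photons absorbed: 0.659 × 1.694e-4 = 1.116e-4 mol.
Product formed: 0.582 × 1.116e-4 = 6.495e-5 mol.
Rate: 6.495e-5 mol / (462 s × 0.0667 L) = 2.1e-6 M s⁻¹.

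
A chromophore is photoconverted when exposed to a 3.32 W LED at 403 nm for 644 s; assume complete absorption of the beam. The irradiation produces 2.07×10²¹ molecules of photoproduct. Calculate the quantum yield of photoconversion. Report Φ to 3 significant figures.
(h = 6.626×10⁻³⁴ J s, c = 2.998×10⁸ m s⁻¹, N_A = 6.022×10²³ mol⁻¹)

Product: 2.07×10²¹ / 6.022×10²³ = 0.003437 mol.
Photon energy at 403 nm: hc/λ = (6.626×10⁻³⁴)(2.998×10⁸)/(403×10⁻⁹) = 4.929×10⁻¹⁹ J.
Energy delivered: (3.32 W)(644 s) = 2138 J.
Photons incident: 2138 / 4.929×10⁻¹⁹ = 4.338×10²¹, i.e. 4.338×10²¹/6.022×10²³ = 0.007204 mol.
Φ = 0.003437 mol / 0.007204 mol photons = 0.477.

Φ = 0.477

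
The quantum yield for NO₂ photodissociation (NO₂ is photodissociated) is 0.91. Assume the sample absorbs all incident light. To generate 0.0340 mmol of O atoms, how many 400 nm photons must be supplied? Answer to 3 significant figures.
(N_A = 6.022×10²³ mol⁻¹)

Product: 0.0340 mmol = 3.40×10⁻⁵ mol.
Photons that must be absorbed: 3.40×10⁻⁵ / 0.91 = 3.736×10⁻⁵ mol.
Photon count: 3.736×10⁻⁵ × 6.022×10²³ = 2.25×10¹⁹.

2.25×10¹⁹ photons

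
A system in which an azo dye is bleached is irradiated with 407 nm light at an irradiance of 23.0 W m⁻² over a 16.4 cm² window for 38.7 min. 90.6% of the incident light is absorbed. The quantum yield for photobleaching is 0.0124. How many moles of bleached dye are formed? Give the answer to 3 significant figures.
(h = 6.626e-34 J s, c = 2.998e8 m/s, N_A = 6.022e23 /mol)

Photon energy at 407 nm: hc/λ = (6.626e-34)(2.998e8)/(407e-9) = 4.881e-19 J.
Energy delivered: (23.0 W m⁻²)(16.4e-4 m²)(2322 s) = 87.59 J.
Photons incident: 87.59 / 4.881e-19 = 1.795e20, i.e. 1.795e20/6.022e23 = 2.981e-4 mol.
Photons absorbed: 0.906 × 2.981e-4 = 2.701e-4 mol.
Product: Φ × n_abs = 0.0124 × 2.701e-4 = 3.349e-6 mol.

3.35e-6 mol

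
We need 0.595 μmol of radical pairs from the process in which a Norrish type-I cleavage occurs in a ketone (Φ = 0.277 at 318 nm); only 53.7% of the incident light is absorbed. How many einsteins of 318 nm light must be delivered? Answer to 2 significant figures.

4.0×10⁻⁶ einstein

Product: 0.595 μmol = 5.95×10⁻⁷ mol.
Photons that must be absorbed: 5.95×10⁻⁷ / 0.277 = 2.148×10⁻⁶ mol.
Incident photons needed: 2.148×10⁻⁶ / 0.537 = 4.000×10⁻⁶ mol.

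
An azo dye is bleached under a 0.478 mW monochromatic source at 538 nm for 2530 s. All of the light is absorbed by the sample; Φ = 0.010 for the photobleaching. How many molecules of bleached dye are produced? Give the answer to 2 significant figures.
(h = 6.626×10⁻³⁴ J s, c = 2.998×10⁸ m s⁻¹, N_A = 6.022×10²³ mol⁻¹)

3.3×10¹⁶ molecules

Photon energy at 538 nm: hc/λ = (6.626×10⁻³⁴)(2.998×10⁸)/(538×10⁻⁹) = 3.692×10⁻¹⁹ J.
Energy delivered: (0.478 mW)(2530 s) = 1.209 J.
Photons incident: 1.209 / 3.692×10⁻¹⁹ = 3.275×10¹⁸, i.e. 3.275×10¹⁸/6.022×10²³ = 5.438×10⁻⁶ mol.
Product: Φ × n_abs = 0.010 × 5.438×10⁻⁶ = 5.438×10⁻⁸ mol.
As a count: 5.438×10⁻⁸ × 6.022×10²³ = 3.3×10¹⁶.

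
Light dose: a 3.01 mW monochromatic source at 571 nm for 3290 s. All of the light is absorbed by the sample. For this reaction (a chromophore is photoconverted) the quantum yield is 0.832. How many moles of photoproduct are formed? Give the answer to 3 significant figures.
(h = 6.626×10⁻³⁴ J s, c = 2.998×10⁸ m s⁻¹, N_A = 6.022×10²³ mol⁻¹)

3.93×10⁻⁵ mol

Photon energy at 571 nm: hc/λ = (6.626×10⁻³⁴)(2.998×10⁸)/(571×10⁻⁹) = 3.479×10⁻¹⁹ J.
Energy delivered: (3.01 mW)(3290 s) = 9.903 J.
Photons incident: 9.903 / 3.479×10⁻¹⁹ = 2.847×10¹⁹, i.e. 2.847×10¹⁹/6.022×10²³ = 4.728×10⁻⁵ mol.
Product: Φ × n_abs = 0.832 × 4.728×10⁻⁵ = 3.934×10⁻⁵ mol.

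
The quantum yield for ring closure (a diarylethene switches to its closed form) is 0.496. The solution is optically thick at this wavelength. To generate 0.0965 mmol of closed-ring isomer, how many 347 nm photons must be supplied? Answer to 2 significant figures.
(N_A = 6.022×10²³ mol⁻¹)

Product: 0.0965 mmol = 9.65×10⁻⁵ mol.
Photons that must be absorbed: 9.65×10⁻⁵ / 0.496 = 1.946×10⁻⁴ mol.
Photon count: 1.946×10⁻⁴ × 6.022×10²³ = 1.2×10²⁰.

1.2×10²⁰ photons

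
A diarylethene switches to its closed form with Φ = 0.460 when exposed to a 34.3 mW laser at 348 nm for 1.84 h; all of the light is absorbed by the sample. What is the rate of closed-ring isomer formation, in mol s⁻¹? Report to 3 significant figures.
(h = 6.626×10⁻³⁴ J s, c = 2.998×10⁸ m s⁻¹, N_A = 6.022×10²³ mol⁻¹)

4.59×10⁻⁸ mol s⁻¹

Photon energy at 348 nm: hc/λ = (6.626×10⁻³⁴)(2.998×10⁸)/(348×10⁻⁹) = 5.708×10⁻¹⁹ J.
Energy delivered: (34.3 mW)(6624 s) = 227.2 J.
Photons incident: 227.2 / 5.708×10⁻¹⁹ = 3.980×10²⁰, i.e. 3.980×10²⁰/6.022×10²³ = 6.609×10⁻⁴ mol.
Product formed: 0.460 × 6.609×10⁻⁴ = 3.040×10⁻⁴ mol.
Rate: 3.040×10⁻⁴ / 6624 s = 4.59×10⁻⁸ mol s⁻¹.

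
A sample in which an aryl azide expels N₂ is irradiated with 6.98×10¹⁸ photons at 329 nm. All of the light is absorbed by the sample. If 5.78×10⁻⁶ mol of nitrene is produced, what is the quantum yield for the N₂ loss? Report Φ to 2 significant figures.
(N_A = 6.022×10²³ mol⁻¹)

Φ = 0.50

Moles of photons: 6.98×10¹⁸ / 6.022×10²³ = 1.159×10⁻⁵ mol.
Φ = 5.78×10⁻⁶ mol / 1.159×10⁻⁵ mol photons = 0.50.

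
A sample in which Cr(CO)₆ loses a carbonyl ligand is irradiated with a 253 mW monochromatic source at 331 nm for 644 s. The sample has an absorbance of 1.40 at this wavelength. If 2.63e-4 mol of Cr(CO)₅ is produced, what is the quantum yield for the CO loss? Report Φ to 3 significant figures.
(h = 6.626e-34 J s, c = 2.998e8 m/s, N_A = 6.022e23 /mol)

Photon energy at 331 nm: hc/λ = (6.626e-34)(2.998e8)/(331e-9) = 6.001e-19 J.
Energy delivered: (253 mW)(644 s) = 162.9 J.
Photons incident: 162.9 / 6.001e-19 = 2.715e20, i.e. 2.715e20/6.022e23 = 4.508e-4 mol.
Fraction absorbed: 1 − 10^(−1.40) = 0.9602.
Photons absorbed: 0.9602 × 4.508e-4 = 4.329e-4 mol.
Φ = 2.63e-4 mol / 4.329e-4 mol photons = 0.608.

Φ = 0.608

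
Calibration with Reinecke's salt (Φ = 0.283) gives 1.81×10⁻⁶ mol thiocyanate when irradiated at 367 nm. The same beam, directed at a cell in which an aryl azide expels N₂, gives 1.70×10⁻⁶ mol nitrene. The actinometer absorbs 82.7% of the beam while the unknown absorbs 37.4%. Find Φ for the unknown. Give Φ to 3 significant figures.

Φ = 0.588

Photons absorbed by the actinometer: 1.81×10⁻⁶ / 0.283 = 6.396×10⁻⁶ mol.
Incident flux: 6.396×10⁻⁶ / 0.827 = 7.734×10⁻⁶ einstein.
Absorbed by unknown: 0.374 × 7.734×10⁻⁶ = 2.893×10⁻⁶ mol.
Φ(unknown) = 1.70×10⁻⁶ / 2.893×10⁻⁶ = 0.588.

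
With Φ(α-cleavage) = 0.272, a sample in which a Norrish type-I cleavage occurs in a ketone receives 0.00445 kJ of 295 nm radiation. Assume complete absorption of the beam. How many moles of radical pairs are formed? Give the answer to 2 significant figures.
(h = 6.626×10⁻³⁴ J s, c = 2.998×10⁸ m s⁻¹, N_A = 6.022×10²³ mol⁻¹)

3.0×10⁻⁶ mol

Photon energy at 295 nm: hc/λ = (6.626×10⁻³⁴)(2.998×10⁸)/(295×10⁻⁹) = 6.734×10⁻¹⁹ J.
Incident energy: 0.00445 kJ = 4.45 J.
Photons incident: 4.45 / 6.734×10⁻¹⁹ = 6.608×10¹⁸, i.e. 6.608×10¹⁸/6.022×10²³ = 1.097×10⁻⁵ mol.
Product: Φ × n_abs = 0.272 × 1.097×10⁻⁵ = 2.984×10⁻⁶ mol.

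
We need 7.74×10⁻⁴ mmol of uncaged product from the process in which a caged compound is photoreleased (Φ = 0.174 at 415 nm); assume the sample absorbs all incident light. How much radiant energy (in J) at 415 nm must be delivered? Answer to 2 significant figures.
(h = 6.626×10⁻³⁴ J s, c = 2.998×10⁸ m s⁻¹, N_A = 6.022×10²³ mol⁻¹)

Product: 7.74×10⁻⁴ mmol = 7.74×10⁻⁷ mol.
Photons that must be absorbed: 7.74×10⁻⁷ / 0.174 = 4.448×10⁻⁶ mol.
Photon energy: hc/λ = 4.787×10⁻¹⁹ J; per mole, 2.883×10⁵ J mol⁻¹.
Energy required: 4.448×10⁻⁶ × 2.883×10⁵ = 1.3 J.

1.3 J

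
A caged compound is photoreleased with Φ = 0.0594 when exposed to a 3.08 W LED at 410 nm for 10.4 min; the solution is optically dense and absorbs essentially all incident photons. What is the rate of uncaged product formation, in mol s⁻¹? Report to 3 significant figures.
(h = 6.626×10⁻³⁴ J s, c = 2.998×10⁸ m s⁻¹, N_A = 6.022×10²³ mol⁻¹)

Photon energy at 410 nm: hc/λ = (6.626×10⁻³⁴)(2.998×10⁸)/(410×10⁻⁹) = 4.845×10⁻¹⁹ J.
Energy delivered: (3.08 W)(624 s) = 1922 J.
Photons incident: 1922 / 4.845×10⁻¹⁹ = 3.967×10²¹, i.e. 3.967×10²¹/6.022×10²³ = 0.006588 mol.
Product formed: 0.0594 × 0.006588 = 3.913×10⁻⁴ mol.
Rate: 3.913×10⁻⁴ / 624 s = 6.27×10⁻⁷ mol s⁻¹.

6.27×10⁻⁷ mol s⁻¹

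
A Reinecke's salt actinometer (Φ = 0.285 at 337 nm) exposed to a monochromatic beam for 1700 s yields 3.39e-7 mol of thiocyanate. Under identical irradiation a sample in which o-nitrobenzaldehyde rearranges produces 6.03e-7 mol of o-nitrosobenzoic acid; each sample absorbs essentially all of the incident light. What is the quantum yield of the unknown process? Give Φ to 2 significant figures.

Φ = 0.51

Photons absorbed by the actinometer: 3.39e-7 / 0.285 = 1.189e-6 mol.
Φ(unknown) = 6.03e-7 / 1.189e-6 = 0.51.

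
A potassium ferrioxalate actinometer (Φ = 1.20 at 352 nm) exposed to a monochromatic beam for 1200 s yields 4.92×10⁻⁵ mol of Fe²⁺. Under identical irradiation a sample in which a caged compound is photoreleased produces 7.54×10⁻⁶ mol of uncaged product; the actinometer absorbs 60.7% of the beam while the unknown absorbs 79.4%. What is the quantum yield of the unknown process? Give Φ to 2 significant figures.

Φ = 0.14

Photons absorbed by the actinometer: 4.92×10⁻⁵ / 1.20 = 4.100×10⁻⁵ mol.
Incident flux: 4.100×10⁻⁵ / 0.607 = 6.755×10⁻⁵ einstein.
Absorbed by unknown: 0.794 × 6.755×10⁻⁵ = 5.363×10⁻⁵ mol.
Φ(unknown) = 7.54×10⁻⁶ / 5.363×10⁻⁵ = 0.14.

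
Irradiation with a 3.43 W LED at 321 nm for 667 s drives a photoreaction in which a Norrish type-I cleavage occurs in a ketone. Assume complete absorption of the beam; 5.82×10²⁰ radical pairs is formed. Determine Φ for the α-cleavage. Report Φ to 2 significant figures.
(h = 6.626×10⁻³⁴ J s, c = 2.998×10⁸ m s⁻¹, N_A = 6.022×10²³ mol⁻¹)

Φ = 0.16

Product: 5.82×10²⁰ / 6.022×10²³ = 9.665×10⁻⁴ mol.
Photon energy at 321 nm: hc/λ = (6.626×10⁻³⁴)(2.998×10⁸)/(321×10⁻⁹) = 6.188×10⁻¹⁹ J.
Energy delivered: (3.43 W)(667 s) = 2288 J.
Photons incident: 2288 / 6.188×10⁻¹⁹ = 3.697×10²¹, i.e. 3.697×10²¹/6.022×10²³ = 0.006139 mol.
Φ = 9.665×10⁻⁴ mol / 0.006139 mol photons = 0.16.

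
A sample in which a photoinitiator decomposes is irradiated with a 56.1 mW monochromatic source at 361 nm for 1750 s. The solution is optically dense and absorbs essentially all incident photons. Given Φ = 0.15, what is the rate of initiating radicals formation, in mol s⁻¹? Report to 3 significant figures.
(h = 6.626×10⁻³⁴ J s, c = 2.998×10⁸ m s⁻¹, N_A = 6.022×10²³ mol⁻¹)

Photon energy at 361 nm: hc/λ = (6.626×10⁻³⁴)(2.998×10⁸)/(361×10⁻⁹) = 5.503×10⁻¹⁹ J.
Energy delivered: (56.1 mW)(1750 s) = 98.18 J.
Photons incident: 98.18 / 5.503×10⁻¹⁹ = 1.784×10²⁰, i.e. 1.784×10²⁰/6.022×10²³ = 2.962×10⁻⁴ mol.
Product formed: 0.15 × 2.962×10⁻⁴ = 4.443×10⁻⁵ mol.
Rate: 4.443×10⁻⁵ / 1750 s = 2.54×10⁻⁸ mol s⁻¹.

2.54×10⁻⁸ mol s⁻¹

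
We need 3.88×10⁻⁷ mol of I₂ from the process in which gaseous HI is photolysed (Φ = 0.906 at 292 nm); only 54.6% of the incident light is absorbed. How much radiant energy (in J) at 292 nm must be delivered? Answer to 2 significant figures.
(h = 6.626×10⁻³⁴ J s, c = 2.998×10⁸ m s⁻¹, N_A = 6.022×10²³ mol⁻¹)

0.32 J

Photons that must be absorbed: 3.88×10⁻⁷ / 0.906 = 4.283×10⁻⁷ mol.
Incident photons needed: 4.283×10⁻⁷ / 0.546 = 7.844×10⁻⁷ mol.
Photon energy: hc/λ = 6.803×10⁻¹⁹ J; per mole, 4.097×10⁵ J mol⁻¹.
Energy required: 7.844×10⁻⁷ × 4.097×10⁵ = 0.32 J.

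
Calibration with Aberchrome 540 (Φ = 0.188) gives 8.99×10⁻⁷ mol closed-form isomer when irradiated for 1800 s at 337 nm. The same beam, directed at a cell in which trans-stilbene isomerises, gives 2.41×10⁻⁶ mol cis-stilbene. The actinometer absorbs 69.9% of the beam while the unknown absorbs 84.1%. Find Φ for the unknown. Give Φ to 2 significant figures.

Φ = 0.42

Photons absorbed by the actinometer: 8.99×10⁻⁷ / 0.188 = 4.782×10⁻⁶ mol.
Incident flux: 4.782×10⁻⁶ / 0.699 = 6.841×10⁻⁶ einstein.
Absorbed by unknown: 0.841 × 6.841×10⁻⁶ = 5.753×10⁻⁶ mol.
Φ(unknown) = 2.41×10⁻⁶ / 5.753×10⁻⁶ = 0.42.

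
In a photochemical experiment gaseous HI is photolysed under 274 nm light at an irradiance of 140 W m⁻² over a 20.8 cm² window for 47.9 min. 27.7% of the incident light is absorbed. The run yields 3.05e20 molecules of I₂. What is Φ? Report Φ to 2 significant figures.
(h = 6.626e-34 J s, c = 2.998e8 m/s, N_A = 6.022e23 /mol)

Φ = 0.95

Product: 3.05e20 / 6.022e23 = 5.065e-4 mol.
Photon energy at 274 nm: hc/λ = (6.626e-34)(2.998e8)/(274e-9) = 7.250e-19 J.
Energy delivered: (140 W m⁻²)(20.8e-4 m²)(2874 s) = 836.9 J.
Photons incident: 836.9 / 7.250e-19 = 1.154e21, i.e. 1.154e21/6.022e23 = 0.001916 mol.
Photons absorbed: 0.277 × 0.001916 = 5.307e-4 mol.
Φ = 5.065e-4 mol / 5.307e-4 mol photons = 0.95.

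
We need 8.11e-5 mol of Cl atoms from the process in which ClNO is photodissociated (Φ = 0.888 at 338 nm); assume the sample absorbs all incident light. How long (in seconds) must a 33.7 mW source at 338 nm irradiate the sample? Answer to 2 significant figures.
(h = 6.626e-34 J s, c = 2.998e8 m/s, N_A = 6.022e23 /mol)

t ≈ 960 s

Photons that must be absorbed: 8.11e-5 / 0.888 = 9.133e-5 mol.
Photon energy: hc/λ = 5.877e-19 J; per mole, 3.539e5 J mol⁻¹.
Energy required: 9.133e-5 × 3.539e5 = 32.32 J.
Time: 32.32 J / 0.0337 W = 960 s.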